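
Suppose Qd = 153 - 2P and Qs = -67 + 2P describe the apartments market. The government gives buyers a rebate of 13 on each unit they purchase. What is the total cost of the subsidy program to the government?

Pre-subsidy: 153 - 2P = -67 + 2P gives P* = 55, Q* = 43.
With the rebate, buyers effectively pay Pb = Ps − 13, where Ps is the price sellers receive.
Demand in terms of Ps becomes Qd = 153 − 2(Ps − 13) = 179 - 2Ps. Setting this equal to supply: 179 - 2Ps = -67 + 2Ps, so Ps = 61.5.
Buyers pay Pb = 61.5 − 13 = 48.5; Q' = -67 + 2·61.5 = 56.
Government outlay = subsidy × quantity = 13 × 56 = 728.

Government cost = 728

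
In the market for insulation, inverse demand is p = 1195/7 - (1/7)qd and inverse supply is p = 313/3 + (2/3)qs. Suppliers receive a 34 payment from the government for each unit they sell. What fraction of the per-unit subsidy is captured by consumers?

Pre-subsidy: 1195/7 - (1/7)q = 313/3 + (2/3)q gives q* = 82 and p* = 159.
With the subsidy, sellers receive ps = pb + 34 for each unit, where pb is the price buyers pay.
On the curves, pb = 1195/7 - (1/7)q and ps = 313/3 + (2/3)q; the wedge ps − pb = 34 gives 313/3 + (2/3)q − (1195/7 - (1/7)q) = 34, so q' = 124.
Then pb = 1195/7 − (1/7)·124 = 153 and ps = 313/3 + (2/3)·124 = 187.
Buyers' price falls by p* − pb = 159 − 153 = 6; sellers' price rises by ps − p* = 187 − 159 = 28.
So consumers capture 6/34 = 3/17 of each unit of subsidy.

Consumer share = 3/17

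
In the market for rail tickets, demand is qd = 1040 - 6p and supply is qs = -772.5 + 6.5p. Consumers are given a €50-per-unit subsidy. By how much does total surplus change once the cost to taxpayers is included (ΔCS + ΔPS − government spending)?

Net change in total surplus = -€3900

Pre-subsidy: 1040 - 6p = -772.5 + 6.5p gives p* = 145, q* = 170.
With the rebate, buyers effectively pay pb = ps − 50, where ps is the price sellers receive.
Demand in terms of ps becomes qd = 1040 − 6(ps − 50) = 1340 - 6ps. Setting this equal to supply: 1340 - 6ps = -772.5 + 6.5ps, so ps = 169.
Buyers pay pb = 169 − 50 = 119; q' = -772.5 + 6.5·169 = 326.
ΔCS = ½(170 + 326)(145 − 119) = 6448; ΔPS = ½(170 + 326)(169 − 145) = 5952.
Government spending = 50 × 326 = 16300.
Net change = 6448 + 5952 − 16300 = -3900. The loss equals the DWL triangle ½·50·156.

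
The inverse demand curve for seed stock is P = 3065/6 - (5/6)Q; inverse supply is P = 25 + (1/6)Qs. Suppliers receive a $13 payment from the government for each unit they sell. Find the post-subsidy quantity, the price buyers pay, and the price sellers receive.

Q' = 2993/6; buyers pay 3425/36; sellers receive 3893/36

Pre-subsidy: 3065/6 - (5/6)Q = 25 + (1/6)Q gives Q* = 2915/6 and P* = 3815/36.
With the subsidy, sellers receive Ps = Pb + 13 for each unit, where Pb is the price buyers pay.
On the curves, Pb = 3065/6 - (5/6)Q and Ps = 25 + (1/6)Q; the wedge Ps − Pb = 13 gives 25 + (1/6)Q − (3065/6 - (5/6)Q) = 13, so Q' = 2993/6.
Then Pb = 3065/6 − (5/6)·(2993/6) = 3425/36 and Ps = 25 + (1/6)·(2993/6) = 3893/36.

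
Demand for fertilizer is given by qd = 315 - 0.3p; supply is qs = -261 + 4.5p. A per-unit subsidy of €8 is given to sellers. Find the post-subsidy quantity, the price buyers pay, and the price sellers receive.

Pre-subsidy: 315 - 0.3p = -261 + 4.5p gives p* = 120, q* = 279.
With the subsidy, sellers receive ps = pb + 8 for each unit, where pb is the price buyers pay.
Supply in terms of pb becomes qs = -261 + 4.5(pb + 8) = -225 + 4.5pb. Setting this equal to demand: 315 - 0.3pb = -225 + 4.5pb, so pb = 112.5.
Sellers receive ps = 112.5 + 8 = 120.5; q' = 315 − 0.3·112.5 = 281.25.

q' = 281.25; buyers pay €112.5; sellers receive €120.5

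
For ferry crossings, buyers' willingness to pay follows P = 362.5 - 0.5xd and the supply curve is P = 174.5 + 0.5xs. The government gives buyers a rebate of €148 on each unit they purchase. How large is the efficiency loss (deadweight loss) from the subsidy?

Pre-subsidy: 362.5 - 0.5x = 174.5 + 0.5x gives x* = 188 and P* = 268.5.
With the rebate, buyers effectively pay Pb = Ps − 148, where Ps is the price sellers receive.
On the curves, Pb = 362.5 - 0.5x and Ps = 174.5 + 0.5x; the wedge Ps − Pb = 148 gives 174.5 + 0.5x − (362.5 - 0.5x) = 148, so x' = 336.
Then Pb = 362.5 − 0.5·336 = 194.5 and Ps = 174.5 + 0.5·336 = 342.5.
The subsidy expands output by 336 − 188 = 148 past the efficient level; on those units the gap between marginal cost and willingness to pay runs from 0 up to 148.
DWL = ½ × 148 × 148 = 10952.

Deadweight loss = €10952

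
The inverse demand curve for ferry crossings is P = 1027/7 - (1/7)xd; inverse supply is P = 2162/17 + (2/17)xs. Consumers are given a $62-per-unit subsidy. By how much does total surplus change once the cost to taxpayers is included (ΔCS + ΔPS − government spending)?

Pre-subsidy: 1027/7 - (1/7)x = 2162/17 + (2/17)x gives x* = 75 and P* = 136.
With the rebate, buyers effectively pay Pb = Ps − 62, where Ps is the price sellers receive.
On the curves, Pb = 1027/7 - (1/7)x and Ps = 2162/17 + (2/17)x; the wedge Ps − Pb = 62 gives 2162/17 + (2/17)x − (1027/7 - (1/7)x) = 62, so x' = 313.
Then Pb = 1027/7 − (1/7)·313 = 102 and Ps = 2162/17 + (2/17)·313 = 164.
ΔCS = ½(75 + 313)(136 − 102) = 6596; ΔPS = ½(75 + 313)(164 − 136) = 5432.
Government spending = 62 × 313 = 19406.
Net change = 6596 + 5432 − 19406 = -7378. The loss equals the DWL triangle ½·62·238.

Net change in total surplus = -$7378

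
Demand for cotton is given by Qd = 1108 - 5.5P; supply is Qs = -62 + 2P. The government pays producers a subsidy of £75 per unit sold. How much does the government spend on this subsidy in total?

Pre-subsidy: 1108 - 5.5P = -62 + 2P gives P* = 156, Q* = 250.
With the subsidy, sellers receive Ps = Pb + 75 for each unit, where Pb is the price buyers pay.
Supply in terms of Pb becomes Qs = -62 + 2(Pb + 75) = 88 + 2Pb. Setting this equal to demand: 1108 - 5.5Pb = 88 + 2Pb, so Pb = 136.
Sellers receive Ps = 136 + 75 = 211; Q' = 1108 − 5.5·136 = 360.
Government outlay = subsidy × quantity = 75 × 360 = 27000.

Government cost = £27000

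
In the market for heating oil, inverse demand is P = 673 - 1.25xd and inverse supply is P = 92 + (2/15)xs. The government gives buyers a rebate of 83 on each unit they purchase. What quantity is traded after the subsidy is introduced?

Pre-subsidy: 673 - 1.25x = 92 + (2/15)x gives x* = 420 and P* = 148.
With the rebate, buyers effectively pay Pb = Ps − 83, where Ps is the price sellers receive.
On the curves, Pb = 673 - 1.25x and Ps = 92 + (2/15)x; the wedge Ps − Pb = 83 gives 92 + (2/15)x − (673 - 1.25x) = 83, so x' = 480.
Then Pb = 673 − 1.25·480 = 73 and Ps = 92 + (2/15)·480 = 156.

x' = 480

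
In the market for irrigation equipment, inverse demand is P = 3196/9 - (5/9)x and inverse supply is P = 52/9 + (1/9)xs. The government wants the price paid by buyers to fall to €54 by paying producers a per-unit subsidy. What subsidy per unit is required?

Required subsidy s = €12 per unit

At a buyer price of 54, quantity demanded is 639.2 − 1.8·54 = 542.
Sellers supply 542 only when they receive Ps = 52/9 + (1/9)·542 = 66.
s = Ps − Pb = 66 − 54 = 12.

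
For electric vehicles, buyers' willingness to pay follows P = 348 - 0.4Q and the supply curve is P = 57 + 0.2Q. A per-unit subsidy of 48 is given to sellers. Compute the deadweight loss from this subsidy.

Deadweight loss = 1920

Pre-subsidy: 348 - 0.4Q = 57 + 0.2Q gives Q* = 485 and P* = 154.
With the subsidy, sellers receive Ps = Pb + 48 for each unit, where Pb is the price buyers pay.
On the curves, Pb = 348 - 0.4Q and Ps = 57 + 0.2Q; the wedge Ps − Pb = 48 gives 57 + 0.2Q − (348 - 0.4Q) = 48, so Q' = 565.
Then Pb = 348 − 0.4·565 = 122 and Ps = 57 + 0.2·565 = 170.
The subsidy expands output by 565 − 485 = 80 past the efficient level; on those units the gap between marginal cost and willingness to pay runs from 0 up to 48.
DWL = ½ × 48 × 80 = 1920.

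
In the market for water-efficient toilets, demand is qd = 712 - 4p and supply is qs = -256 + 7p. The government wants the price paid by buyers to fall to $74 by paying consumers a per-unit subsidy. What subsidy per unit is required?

At a buyer price of 74, quantity demanded is 712 − 4·74 = 416.
Sellers supply 416 only when they receive ps with -256 + 7·ps = 416, i.e. ps = 96.
s = ps − pb = 96 − 74 = 22.

Required subsidy s = $22 per unit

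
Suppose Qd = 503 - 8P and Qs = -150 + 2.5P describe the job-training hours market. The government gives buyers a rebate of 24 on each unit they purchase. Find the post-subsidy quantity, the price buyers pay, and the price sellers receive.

Q' = 1075/21; buyers pay 1186/21; sellers receive 1690/21

Pre-subsidy: 503 - 8P = -150 + 2.5P gives P* = 1306/21, Q* = 115/21.
With the rebate, buyers effectively pay Pb = Ps − 24, where Ps is the price sellers receive.
Demand in terms of Ps becomes Qd = 503 − 8(Ps − 24) = 695 - 8Ps. Setting this equal to supply: 695 - 8Ps = -150 + 2.5Ps, so Ps = 1690/21.
Buyers pay Pb = 1690/21 − 24 = 1186/21; Q' = -150 + 2.5·(1690/21) = 1075/21.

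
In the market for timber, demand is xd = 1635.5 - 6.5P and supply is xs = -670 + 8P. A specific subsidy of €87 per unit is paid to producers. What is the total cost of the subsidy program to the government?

Government cost = €79518

Pre-subsidy: 1635.5 - 6.5P = -670 + 8P gives P* = 159, x* = 602.
With the subsidy, sellers receive Ps = Pb + 87 for each unit, where Pb is the price buyers pay.
Supply in terms of Pb becomes xs = -670 + 8(Pb + 87) = 26 + 8Pb. Setting this equal to demand: 1635.5 - 6.5Pb = 26 + 8Pb, so Pb = 111.
Sellers receive Ps = 111 + 87 = 198; x' = 1635.5 − 6.5·111 = 914.
Government outlay = subsidy × quantity = 87 × 914 = 79518.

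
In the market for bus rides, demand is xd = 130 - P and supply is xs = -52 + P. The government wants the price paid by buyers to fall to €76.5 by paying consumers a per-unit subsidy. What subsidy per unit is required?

Required subsidy s = €29 per unit

At a buyer price of 76.5, quantity demanded is 130 − 1·76.5 = 53.5.
Sellers supply 53.5 only when they receive Ps with -52 + 1·Ps = 53.5, i.e. Ps = 105.5.
s = Ps − Pb = 105.5 − 76.5 = 29.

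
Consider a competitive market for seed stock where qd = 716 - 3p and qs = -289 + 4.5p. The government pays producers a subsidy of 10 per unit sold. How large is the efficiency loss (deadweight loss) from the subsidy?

Deadweight loss = 90

Pre-subsidy: 716 - 3p = -289 + 4.5p gives p* = 134, q* = 314.
With the subsidy, sellers receive ps = pb + 10 for each unit, where pb is the price buyers pay.
Supply in terms of pb becomes qs = -289 + 4.5(pb + 10) = -244 + 4.5pb. Setting this equal to demand: 716 - 3pb = -244 + 4.5pb, so pb = 128.
Sellers receive ps = 128 + 10 = 138; q' = 716 − 3·128 = 332.
The subsidy expands output by 332 − 314 = 18 past the efficient level; on those units the gap between marginal cost and willingness to pay runs from 0 up to 10.
DWL = ½ × 10 × 18 = 90.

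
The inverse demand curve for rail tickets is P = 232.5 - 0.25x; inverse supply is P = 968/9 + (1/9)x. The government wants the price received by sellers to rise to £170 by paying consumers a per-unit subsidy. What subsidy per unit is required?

Required subsidy s = £78 per unit

At a seller price of 170, quantity supplied is -968 + 9·170 = 562.
Buyers absorb 562 only when they pay Pb = 232.5 − 0.25·562 = 92.
s = Ps − Pb = 170 − 92 = 78.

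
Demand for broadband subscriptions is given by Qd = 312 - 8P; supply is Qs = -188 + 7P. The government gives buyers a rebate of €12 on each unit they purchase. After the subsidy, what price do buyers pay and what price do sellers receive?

Pre-subsidy: 312 - 8P = -188 + 7P gives P* = 100/3, Q* = 136/3.
With the rebate, buyers effectively pay Pb = Ps − 12, where Ps is the price sellers receive.
Demand in terms of Ps becomes Qd = 312 − 8(Ps − 12) = 408 - 8Ps. Setting this equal to supply: 408 - 8Ps = -188 + 7Ps, so Ps = 596/15.
Buyers pay Pb = 596/15 − 12 = 416/15; Q' = -188 + 7·(596/15) = 1352/15.

Buyers pay 416/15; sellers receive 596/15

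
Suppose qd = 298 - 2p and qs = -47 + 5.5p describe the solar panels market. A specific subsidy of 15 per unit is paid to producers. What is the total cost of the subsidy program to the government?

Government cost = 3420

Pre-subsidy: 298 - 2p = -47 + 5.5p gives p* = 46, q* = 206.
With the subsidy, sellers receive ps = pb + 15 for each unit, where pb is the price buyers pay.
Supply in terms of pb becomes qs = -47 + 5.5(pb + 15) = 35.5 + 5.5pb. Setting this equal to demand: 298 - 2pb = 35.5 + 5.5pb, so pb = 35.
Sellers receive ps = 35 + 15 = 50; q' = 298 − 2·35 = 228.
Government outlay = subsidy × quantity = 15 × 228 = 3420.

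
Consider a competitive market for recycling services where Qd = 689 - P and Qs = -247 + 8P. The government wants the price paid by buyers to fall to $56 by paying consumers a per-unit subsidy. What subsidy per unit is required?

Required subsidy s = $54 per unit

At a buyer price of 56, quantity demanded is 689 − 1·56 = 633.
Sellers supply 633 only when they receive Ps with -247 + 8·Ps = 633, i.e. Ps = 110.
s = Ps − Pb = 110 − 56 = 54.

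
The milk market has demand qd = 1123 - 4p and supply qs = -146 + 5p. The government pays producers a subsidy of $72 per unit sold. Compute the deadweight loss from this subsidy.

Pre-subsidy: 1123 - 4p = -146 + 5p gives p* = 141, q* = 559.
With the subsidy, sellers receive ps = pb + 72 for each unit, where pb is the price buyers pay.
Supply in terms of pb becomes qs = -146 + 5(pb + 72) = 214 + 5pb. Setting this equal to demand: 1123 - 4pb = 214 + 5pb, so pb = 101.
Sellers receive ps = 101 + 72 = 173; q' = 1123 − 4·101 = 719.
The subsidy expands output by 719 − 559 = 160 past the efficient level; on those units the gap between marginal cost and willingness to pay runs from 0 up to 72.
DWL = ½ × 72 × 160 = 5760.

Deadweight loss = $5760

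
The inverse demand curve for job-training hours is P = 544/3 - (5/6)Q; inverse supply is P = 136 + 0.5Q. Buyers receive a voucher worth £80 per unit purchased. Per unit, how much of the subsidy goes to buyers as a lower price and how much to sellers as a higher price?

Pre-subsidy: 544/3 - (5/6)Q = 136 + 0.5Q gives Q* = 34 and P* = 153.
With the rebate, buyers effectively pay Pb = Ps − 80, where Ps is the price sellers receive.
On the curves, Pb = 544/3 - (5/6)Q and Ps = 136 + 0.5Q; the wedge Ps − Pb = 80 gives 136 + 0.5Q − (544/3 - (5/6)Q) = 80, so Q' = 94.
Then Pb = 544/3 − (5/6)·94 = 103 and Ps = 136 + 0.5·94 = 183.
Buyers' price falls by P* − Pb = 153 − 103 = 50; sellers' price rises by Ps − P* = 183 − 153 = 30.

Buyers gain £50 per unit; sellers gain £30 per unit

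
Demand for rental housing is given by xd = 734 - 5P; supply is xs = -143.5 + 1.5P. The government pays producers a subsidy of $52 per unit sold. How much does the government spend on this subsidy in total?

Pre-subsidy: 734 - 5P = -143.5 + 1.5P gives P* = 135, x* = 59.
With the subsidy, sellers receive Ps = Pb + 52 for each unit, where Pb is the price buyers pay.
Supply in terms of Pb becomes xs = -143.5 + 1.5(Pb + 52) = -65.5 + 1.5Pb. Setting this equal to demand: 734 - 5Pb = -65.5 + 1.5Pb, so Pb = 123.
Sellers receive Ps = 123 + 52 = 175; x' = 734 − 5·123 = 119.
Government outlay = subsidy × quantity = 52 × 119 = 6188.

Government cost = $6188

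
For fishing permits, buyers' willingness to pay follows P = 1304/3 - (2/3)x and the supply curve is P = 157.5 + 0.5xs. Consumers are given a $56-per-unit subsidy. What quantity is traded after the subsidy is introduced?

x' = 1999/7

Pre-subsidy: 1304/3 - (2/3)x = 157.5 + 0.5x gives x* = 1663/7 and P* = 1934/7.
With the rebate, buyers effectively pay Pb = Ps − 56, where Ps is the price sellers receive.
On the curves, Pb = 1304/3 - (2/3)x and Ps = 157.5 + 0.5x; the wedge Ps − Pb = 56 gives 157.5 + 0.5x − (1304/3 - (2/3)x) = 56, so x' = 1999/7.
Then Pb = 1304/3 − (2/3)·(1999/7) = 1710/7 and Ps = 157.5 + 0.5·(1999/7) = 2102/7.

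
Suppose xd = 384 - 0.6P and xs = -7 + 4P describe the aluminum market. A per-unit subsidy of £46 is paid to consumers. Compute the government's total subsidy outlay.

Pre-subsidy: 384 - 0.6P = -7 + 4P gives P* = 85, x* = 333.
With the rebate, buyers effectively pay Pb = Ps − 46, where Ps is the price sellers receive.
Demand in terms of Ps becomes xd = 384 − 0.6(Ps − 46) = 411.6 - 0.6Ps. Setting this equal to supply: 411.6 - 0.6Ps = -7 + 4Ps, so Ps = 91.
Buyers pay Pb = 91 − 46 = 45; x' = -7 + 4·91 = 357.
Government outlay = subsidy × quantity = 46 × 357 = 16422.

Government cost = £16422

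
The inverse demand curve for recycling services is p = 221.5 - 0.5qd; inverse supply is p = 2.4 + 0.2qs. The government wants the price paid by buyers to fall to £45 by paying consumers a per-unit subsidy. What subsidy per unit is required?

Required subsidy s = £28 per unit

At a buyer price of 45, quantity demanded is 443 − 2·45 = 353.
Sellers supply 353 only when they receive ps = 2.4 + 0.2·353 = 73.
s = ps − pb = 73 − 45 = 28.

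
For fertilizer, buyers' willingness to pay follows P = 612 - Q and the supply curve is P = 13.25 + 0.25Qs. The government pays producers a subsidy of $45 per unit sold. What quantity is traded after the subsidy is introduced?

Q' = 515

Pre-subsidy: 612 - Q = 13.25 + 0.25Q gives Q* = 479 and P* = 133.
With the subsidy, sellers receive Ps = Pb + 45 for each unit, where Pb is the price buyers pay.
On the curves, Pb = 612 - Q and Ps = 13.25 + 0.25Q; the wedge Ps − Pb = 45 gives 13.25 + 0.25Q − (612 - Q) = 45, so Q' = 515.
Then Pb = 612 − 1·515 = 97 and Ps = 13.25 + 0.25·515 = 142.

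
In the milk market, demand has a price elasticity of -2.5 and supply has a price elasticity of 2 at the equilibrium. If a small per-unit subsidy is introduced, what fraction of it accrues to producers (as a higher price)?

Producer share = 5/9

For a small subsidy around the equilibrium, the benefit split depends on the relative slopes, which at a point are proportional to the elasticities.
Buyer share = εs/(εs + |εd|) = 2/(2 + 2.5) = 4/9; seller share = |εd|/(εs + |εd|) = 5/9.
So producers capture 5/9 of the subsidy.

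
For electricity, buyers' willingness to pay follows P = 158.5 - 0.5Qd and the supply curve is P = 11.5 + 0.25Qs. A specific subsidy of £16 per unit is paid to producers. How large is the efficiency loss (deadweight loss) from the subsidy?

Pre-subsidy: 158.5 - 0.5Q = 11.5 + 0.25Q gives Q* = 196 and P* = 60.5.
With the subsidy, sellers receive Ps = Pb + 16 for each unit, where Pb is the price buyers pay.
On the curves, Pb = 158.5 - 0.5Q and Ps = 11.5 + 0.25Q; the wedge Ps − Pb = 16 gives 11.5 + 0.25Q − (158.5 - 0.5Q) = 16, so Q' = 652/3.
Then Pb = 158.5 − 0.5·(652/3) = 299/6 and Ps = 11.5 + 0.25·(652/3) = 395/6.
The subsidy expands output by 652/3 − 196 = 64/3 past the efficient level; on those units the gap between marginal cost and willingness to pay runs from 0 up to 16.
DWL = ½ × 16 × 64/3 = 512/3.

Deadweight loss = 512/3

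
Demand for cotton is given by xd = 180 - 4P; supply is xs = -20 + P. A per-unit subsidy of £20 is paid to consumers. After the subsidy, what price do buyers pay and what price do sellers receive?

Buyers pay £36; sellers receive £56

Pre-subsidy: 180 - 4P = -20 + P gives P* = 40, x* = 20.
With the rebate, buyers effectively pay Pb = Ps − 20, where Ps is the price sellers receive.
Demand in terms of Ps becomes xd = 180 − 4(Ps − 20) = 260 - 4Ps. Setting this equal to supply: 260 - 4Ps = -20 + Ps, so Ps = 56.
Buyers pay Pb = 56 − 20 = 36; x' = -20 + 1·56 = 36.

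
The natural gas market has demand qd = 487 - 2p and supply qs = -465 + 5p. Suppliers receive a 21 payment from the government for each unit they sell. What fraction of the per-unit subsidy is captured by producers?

Pre-subsidy: 487 - 2p = -465 + 5p gives p* = 136, q* = 215.
With the subsidy, sellers receive ps = pb + 21 for each unit, where pb is the price buyers pay.
Supply in terms of pb becomes qs = -465 + 5(pb + 21) = -360 + 5pb. Setting this equal to demand: 487 - 2pb = -360 + 5pb, so pb = 121.
Sellers receive ps = 121 + 21 = 142; q' = 487 − 2·121 = 245.
Buyers' price falls by p* − pb = 136 − 121 = 15; sellers' price rises by ps − p* = 142 − 136 = 6.
So producers capture 6/21 = 2/7 of each unit of subsidy.

Producer share = 2/7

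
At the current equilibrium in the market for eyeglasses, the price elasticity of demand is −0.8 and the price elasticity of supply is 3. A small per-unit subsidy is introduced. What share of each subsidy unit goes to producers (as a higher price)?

For a small subsidy around the equilibrium, the benefit split depends on the relative slopes, which at a point are proportional to the elasticities.
Buyer share = εs/(εs + |εd|) = 3/(3 + 0.8) = 15/19; seller share = |εd|/(εs + |εd|) = 4/19.
So producers capture 4/19 of the subsidy.

Producer share = 4/19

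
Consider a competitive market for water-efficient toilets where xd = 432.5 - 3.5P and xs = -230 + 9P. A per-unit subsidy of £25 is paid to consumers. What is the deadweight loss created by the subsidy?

Pre-subsidy: 432.5 - 3.5P = -230 + 9P gives P* = 53, x* = 247.
With the rebate, buyers effectively pay Pb = Ps − 25, where Ps is the price sellers receive.
Demand in terms of Ps becomes xd = 432.5 − 3.5(Ps − 25) = 520 - 3.5Ps. Setting this equal to supply: 520 - 3.5Ps = -230 + 9Ps, so Ps = 60.
Buyers pay Pb = 60 − 25 = 35; x' = -230 + 9·60 = 310.
The subsidy expands output by 310 − 247 = 63 past the efficient level; on those units the gap between marginal cost and willingness to pay runs from 0 up to 25.
DWL = ½ × 25 × 63 = 787.5.

Deadweight loss = £787.5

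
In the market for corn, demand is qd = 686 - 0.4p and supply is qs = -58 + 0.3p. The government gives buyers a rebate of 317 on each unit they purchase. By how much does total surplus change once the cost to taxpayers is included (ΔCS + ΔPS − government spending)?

Pre-subsidy: 686 - 0.4p = -58 + 0.3p gives p* = 7440/7, q* = 1826/7.
With the rebate, buyers effectively pay pb = ps − 317, where ps is the price sellers receive.
Demand in terms of ps becomes qd = 686 − 0.4(ps − 317) = 812.8 - 0.4ps. Setting this equal to supply: 812.8 - 0.4ps = -58 + 0.3ps, so ps = 1244.
Buyers pay pb = 1244 − 317 = 927; q' = -58 + 0.3·1244 = 315.2.
ΔCS = ½(1826/7 + 315.2)(7440/7 − 927) = 9587031/245; ΔPS = ½(1826/7 + 315.2)(1244 − 7440/7) = 12782708/245.
Government spending = 317 × 315.2 = 99918.4.
Net change = 9587031/245 + 12782708/245 − 99918.4 = -301467/35. The loss equals the DWL triangle ½·317·1902/35.

Net change in total surplus = -301467/35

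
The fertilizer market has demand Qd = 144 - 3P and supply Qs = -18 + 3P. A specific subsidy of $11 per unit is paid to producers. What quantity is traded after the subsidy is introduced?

Pre-subsidy: 144 - 3P = -18 + 3P gives P* = 27, Q* = 63.
With the subsidy, sellers receive Ps = Pb + 11 for each unit, where Pb is the price buyers pay.
Supply in terms of Pb becomes Qs = -18 + 3(Pb + 11) = 15 + 3Pb. Setting this equal to demand: 144 - 3Pb = 15 + 3Pb, so Pb = 21.5.
Sellers receive Ps = 21.5 + 11 = 32.5; Q' = 144 − 3·21.5 = 79.5.

Q' = 79.5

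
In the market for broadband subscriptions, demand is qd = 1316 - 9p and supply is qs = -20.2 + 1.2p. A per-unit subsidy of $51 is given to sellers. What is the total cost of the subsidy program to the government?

Government cost = $9741

Pre-subsidy: 1316 - 9p = -20.2 + 1.2p gives p* = 131, q* = 137.
With the subsidy, sellers receive ps = pb + 51 for each unit, where pb is the price buyers pay.
Supply in terms of pb becomes qs = -20.2 + 1.2(pb + 51) = 41 + 1.2pb. Setting this equal to demand: 1316 - 9pb = 41 + 1.2pb, so pb = 125.
Sellers receive ps = 125 + 51 = 176; q' = 1316 − 9·125 = 191.
Government outlay = subsidy × quantity = 51 × 191 = 9741.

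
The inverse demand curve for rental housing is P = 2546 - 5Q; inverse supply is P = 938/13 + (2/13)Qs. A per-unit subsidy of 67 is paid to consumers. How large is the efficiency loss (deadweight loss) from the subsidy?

Pre-subsidy: 2546 - 5Q = 938/13 + (2/13)Q gives Q* = 480 and P* = 146.
With the rebate, buyers effectively pay Pb = Ps − 67, where Ps is the price sellers receive.
On the curves, Pb = 2546 - 5Q and Ps = 938/13 + (2/13)Q; the wedge Ps − Pb = 67 gives 938/13 + (2/13)Q − (2546 - 5Q) = 67, so Q' = 493.
Then Pb = 2546 − 5·493 = 81 and Ps = 938/13 + (2/13)·493 = 148.
The subsidy expands output by 493 − 480 = 13 past the efficient level; on those units the gap between marginal cost and willingness to pay runs from 0 up to 67.
DWL = ½ × 67 × 13 = 435.5.

Deadweight loss = 435.5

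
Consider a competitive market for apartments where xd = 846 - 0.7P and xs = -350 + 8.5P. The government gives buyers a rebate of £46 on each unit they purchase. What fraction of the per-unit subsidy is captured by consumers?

Pre-subsidy: 846 - 0.7P = -350 + 8.5P gives P* = 130, x* = 755.
With the rebate, buyers effectively pay Pb = Ps − 46, where Ps is the price sellers receive.
Demand in terms of Ps becomes xd = 846 − 0.7(Ps − 46) = 878.2 - 0.7Ps. Setting this equal to supply: 878.2 - 0.7Ps = -350 + 8.5Ps, so Ps = 133.5.
Buyers pay Pb = 133.5 − 46 = 87.5; x' = -350 + 8.5·133.5 = 784.75.
Buyers' price falls by P* − Pb = 130 − 87.5 = 42.5; sellers' price rises by Ps − P* = 133.5 − 130 = 3.5.
So consumers capture 42.5/46 = 85/92 of each unit of subsidy.

Consumer share = 85/92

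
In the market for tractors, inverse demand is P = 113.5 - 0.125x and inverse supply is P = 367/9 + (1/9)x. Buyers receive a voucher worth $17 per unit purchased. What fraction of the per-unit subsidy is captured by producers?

Producer share = 8/17

Pre-subsidy: 113.5 - 0.125x = 367/9 + (1/9)x gives x* = 308 and P* = 75.
With the rebate, buyers effectively pay Pb = Ps − 17, where Ps is the price sellers receive.
On the curves, Pb = 113.5 - 0.125x and Ps = 367/9 + (1/9)x; the wedge Ps − Pb = 17 gives 367/9 + (1/9)x − (113.5 - 0.125x) = 17, so x' = 380.
Then Pb = 113.5 − 0.125·380 = 66 and Ps = 367/9 + (1/9)·380 = 83.
Buyers' price falls by P* − Pb = 75 − 66 = 9; sellers' price rises by Ps − P* = 83 − 75 = 8.
So producers capture 8/17 = 8/17 of each unit of subsidy.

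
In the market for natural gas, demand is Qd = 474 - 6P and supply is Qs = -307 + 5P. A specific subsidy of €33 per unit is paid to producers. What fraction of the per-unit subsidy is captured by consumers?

Pre-subsidy: 474 - 6P = -307 + 5P gives P* = 71, Q* = 48.
With the subsidy, sellers receive Ps = Pb + 33 for each unit, where Pb is the price buyers pay.
Supply in terms of Pb becomes Qs = -307 + 5(Pb + 33) = -142 + 5Pb. Setting this equal to demand: 474 - 6Pb = -142 + 5Pb, so Pb = 56.
Sellers receive Ps = 56 + 33 = 89; Q' = 474 − 6·56 = 138.
Buyers' price falls by P* − Pb = 71 − 56 = 15; sellers' price rises by Ps − P* = 89 − 71 = 18.
So consumers capture 15/33 = 5/11 of each unit of subsidy.

Consumer share = 5/11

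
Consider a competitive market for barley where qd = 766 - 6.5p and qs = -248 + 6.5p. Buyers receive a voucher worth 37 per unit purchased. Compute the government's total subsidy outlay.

Pre-subsidy: 766 - 6.5p = -248 + 6.5p gives p* = 78, q* = 259.
With the rebate, buyers effectively pay pb = ps − 37, where ps is the price sellers receive.
Demand in terms of ps becomes qd = 766 − 6.5(ps − 37) = 1006.5 - 6.5ps. Setting this equal to supply: 1006.5 - 6.5ps = -248 + 6.5ps, so ps = 96.5.
Buyers pay pb = 96.5 − 37 = 59.5; q' = -248 + 6.5·96.5 = 379.25.
Government outlay = subsidy × quantity = 37 × 379.25 = 14032.25.

Government cost = 14032.25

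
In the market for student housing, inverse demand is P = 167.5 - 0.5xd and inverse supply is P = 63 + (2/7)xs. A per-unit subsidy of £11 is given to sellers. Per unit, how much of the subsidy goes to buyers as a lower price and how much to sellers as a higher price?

Buyers gain £7 per unit; sellers gain £4 per unit

Pre-subsidy: 167.5 - 0.5x = 63 + (2/7)x gives x* = 133 and P* = 101.
With the subsidy, sellers receive Ps = Pb + 11 for each unit, where Pb is the price buyers pay.
On the curves, Pb = 167.5 - 0.5x and Ps = 63 + (2/7)x; the wedge Ps − Pb = 11 gives 63 + (2/7)x − (167.5 - 0.5x) = 11, so x' = 147.
Then Pb = 167.5 − 0.5·147 = 94 and Ps = 63 + (2/7)·147 = 105.
Buyers' price falls by P* − Pb = 101 − 94 = 7; sellers' price rises by Ps − P* = 105 − 101 = 4.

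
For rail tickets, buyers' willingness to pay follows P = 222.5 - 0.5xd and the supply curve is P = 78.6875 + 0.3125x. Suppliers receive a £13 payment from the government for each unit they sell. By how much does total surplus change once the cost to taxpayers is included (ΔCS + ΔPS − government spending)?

Net change in total surplus = -£104

Pre-subsidy: 222.5 - 0.5x = 78.6875 + 0.3125x gives x* = 177 and P* = 134.
With the subsidy, sellers receive Ps = Pb + 13 for each unit, where Pb is the price buyers pay.
On the curves, Pb = 222.5 - 0.5x and Ps = 78.6875 + 0.3125x; the wedge Ps − Pb = 13 gives 78.6875 + 0.3125x − (222.5 - 0.5x) = 13, so x' = 193.
Then Pb = 222.5 − 0.5·193 = 126 and Ps = 78.6875 + 0.3125·193 = 139.
ΔCS = ½(177 + 193)(134 − 126) = 1480; ΔPS = ½(177 + 193)(139 − 134) = 925.
Government spending = 13 × 193 = 2509.
Net change = 1480 + 925 − 2509 = -104. The loss equals the DWL triangle ½·13·16.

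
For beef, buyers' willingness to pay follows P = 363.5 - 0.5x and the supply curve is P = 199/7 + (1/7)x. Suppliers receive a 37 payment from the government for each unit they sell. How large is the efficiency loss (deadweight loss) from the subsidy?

Pre-subsidy: 363.5 - 0.5x = 199/7 + (1/7)x gives x* = 4691/9 and P* = 926/9.
With the subsidy, sellers receive Ps = Pb + 37 for each unit, where Pb is the price buyers pay.
On the curves, Pb = 363.5 - 0.5x and Ps = 199/7 + (1/7)x; the wedge Ps − Pb = 37 gives 199/7 + (1/7)x − (363.5 - 0.5x) = 37, so x' = 5209/9.
Then Pb = 363.5 − 0.5·(5209/9) = 667/9 and Ps = 199/7 + (1/7)·(5209/9) = 1000/9.
The subsidy expands output by 5209/9 − 4691/9 = 518/9 past the efficient level; on those units the gap between marginal cost and willingness to pay runs from 0 up to 37.
DWL = ½ × 37 × 518/9 = 9583/9.

Deadweight loss = 9583/9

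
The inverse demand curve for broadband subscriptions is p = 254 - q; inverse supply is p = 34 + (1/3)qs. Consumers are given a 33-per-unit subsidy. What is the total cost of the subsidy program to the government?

Pre-subsidy: 254 - q = 34 + (1/3)q gives q* = 165 and p* = 89.
With the rebate, buyers effectively pay pb = ps − 33, where ps is the price sellers receive.
On the curves, pb = 254 - q and ps = 34 + (1/3)q; the wedge ps − pb = 33 gives 34 + (1/3)q − (254 - q) = 33, so q' = 189.75.
Then pb = 254 − 1·189.75 = 64.25 and ps = 34 + (1/3)·189.75 = 97.25.
Government outlay = subsidy × quantity = 33 × 189.75 = 6261.75.

Government cost = 6261.75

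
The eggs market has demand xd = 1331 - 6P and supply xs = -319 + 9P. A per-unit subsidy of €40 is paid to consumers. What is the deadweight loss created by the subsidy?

Pre-subsidy: 1331 - 6P = -319 + 9P gives P* = 110, x* = 671.
With the rebate, buyers effectively pay Pb = Ps − 40, where Ps is the price sellers receive.
Demand in terms of Ps becomes xd = 1331 − 6(Ps − 40) = 1571 - 6Ps. Setting this equal to supply: 1571 - 6Ps = -319 + 9Ps, so Ps = 126.
Buyers pay Pb = 126 − 40 = 86; x' = -319 + 9·126 = 815.
The subsidy expands output by 815 − 671 = 144 past the efficient level; on those units the gap between marginal cost and willingness to pay runs from 0 up to 40.
DWL = ½ × 40 × 144 = 2880.

Deadweight loss = €2880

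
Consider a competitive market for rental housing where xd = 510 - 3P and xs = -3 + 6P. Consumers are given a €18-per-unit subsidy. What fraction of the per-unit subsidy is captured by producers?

Producer share = 1/3

Pre-subsidy: 510 - 3P = -3 + 6P gives P* = 57, x* = 339.
With the rebate, buyers effectively pay Pb = Ps − 18, where Ps is the price sellers receive.
Demand in terms of Ps becomes xd = 510 − 3(Ps − 18) = 564 - 3Ps. Setting this equal to supply: 564 - 3Ps = -3 + 6Ps, so Ps = 63.
Buyers pay Pb = 63 − 18 = 45; x' = -3 + 6·63 = 375.
Buyers' price falls by P* − Pb = 57 − 45 = 12; sellers' price rises by Ps − P* = 63 − 57 = 6.
So producers capture 6/18 = 1/3 of each unit of subsidy.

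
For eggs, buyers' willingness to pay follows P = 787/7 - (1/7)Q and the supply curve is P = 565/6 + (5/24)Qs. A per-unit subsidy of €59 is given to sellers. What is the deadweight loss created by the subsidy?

Deadweight loss = €4956

Pre-subsidy: 787/7 - (1/7)Q = 565/6 + (5/24)Q gives Q* = 52 and P* = 105.
With the subsidy, sellers receive Ps = Pb + 59 for each unit, where Pb is the price buyers pay.
On the curves, Pb = 787/7 - (1/7)Q and Ps = 565/6 + (5/24)Q; the wedge Ps − Pb = 59 gives 565/6 + (5/24)Q − (787/7 - (1/7)Q) = 59, so Q' = 220.
Then Pb = 787/7 − (1/7)·220 = 81 and Ps = 565/6 + (5/24)·220 = 140.
The subsidy expands output by 220 − 52 = 168 past the efficient level; on those units the gap between marginal cost and willingness to pay runs from 0 up to 59.
DWL = ½ × 59 × 168 = 4956.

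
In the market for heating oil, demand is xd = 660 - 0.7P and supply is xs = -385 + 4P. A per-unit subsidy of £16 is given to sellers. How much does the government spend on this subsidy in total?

Government cost = 386448/47

Pre-subsidy: 660 - 0.7P = -385 + 4P gives P* = 10450/47, x* = 23705/47.
With the subsidy, sellers receive Ps = Pb + 16 for each unit, where Pb is the price buyers pay.
Supply in terms of Pb becomes xs = -385 + 4(Pb + 16) = -321 + 4Pb. Setting this equal to demand: 660 - 0.7Pb = -321 + 4Pb, so Pb = 9810/47.
Sellers receive Ps = 9810/47 + 16 = 10562/47; x' = 660 − 0.7·(9810/47) = 24153/47.
Government outlay = subsidy × quantity = 16 × 24153/47 = 386448/47.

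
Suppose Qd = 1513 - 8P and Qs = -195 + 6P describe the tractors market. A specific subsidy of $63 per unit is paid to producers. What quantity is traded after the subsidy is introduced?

Q' = 753

Pre-subsidy: 1513 - 8P = -195 + 6P gives P* = 122, Q* = 537.
With the subsidy, sellers receive Ps = Pb + 63 for each unit, where Pb is the price buyers pay.
Supply in terms of Pb becomes Qs = -195 + 6(Pb + 63) = 183 + 6Pb. Setting this equal to demand: 1513 - 8Pb = 183 + 6Pb, so Pb = 95.
Sellers receive Ps = 95 + 63 = 158; Q' = 1513 − 8·95 = 753.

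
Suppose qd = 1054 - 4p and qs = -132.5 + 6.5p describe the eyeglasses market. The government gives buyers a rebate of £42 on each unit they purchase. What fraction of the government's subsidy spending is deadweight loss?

Pre-subsidy: 1054 - 4p = -132.5 + 6.5p gives p* = 113, q* = 602.
With the rebate, buyers effectively pay pb = ps − 42, where ps is the price sellers receive.
Demand in terms of ps becomes qd = 1054 − 4(ps − 42) = 1222 - 4ps. Setting this equal to supply: 1222 - 4ps = -132.5 + 6.5ps, so ps = 129.
Buyers pay pb = 129 − 42 = 87; q' = -132.5 + 6.5·129 = 706.
ΔCS = ½(602 + 706)(113 − 87) = 17004; ΔPS = ½(602 + 706)(129 − 113) = 10464.
Government spending = 42 × 706 = 29652.
DWL = ½ × 42 × (706 − 602) = 2184; fraction = 2184 / 29652 = 26/353.

DWL / government spending = 26/353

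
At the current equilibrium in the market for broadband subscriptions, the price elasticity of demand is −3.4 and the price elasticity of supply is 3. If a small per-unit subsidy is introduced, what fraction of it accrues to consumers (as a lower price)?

For a small subsidy around the equilibrium, the benefit split depends on the relative slopes, which at a point are proportional to the elasticities.
Buyer share = εs/(εs + |εd|) = 3/(3 + 3.4) = 0.46875; seller share = |εd|/(εs + |εd|) = 0.53125.

Consumer share = 0.46875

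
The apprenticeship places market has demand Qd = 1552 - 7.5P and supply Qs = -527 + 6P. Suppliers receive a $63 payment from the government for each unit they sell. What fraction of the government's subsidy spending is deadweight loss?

DWL / government spending = 105/607

Pre-subsidy: 1552 - 7.5P = -527 + 6P gives P* = 154, Q* = 397.
With the subsidy, sellers receive Ps = Pb + 63 for each unit, where Pb is the price buyers pay.
Supply in terms of Pb becomes Qs = -527 + 6(Pb + 63) = -149 + 6Pb. Setting this equal to demand: 1552 - 7.5Pb = -149 + 6Pb, so Pb = 126.
Sellers receive Ps = 126 + 63 = 189; Q' = 1552 − 7.5·126 = 607.
ΔCS = ½(397 + 607)(154 − 126) = 14056; ΔPS = ½(397 + 607)(189 − 154) = 17570.
Government spending = 63 × 607 = 38241.
DWL = ½ × 63 × (607 − 397) = 6615; fraction = 6615 / 38241 = 105/607.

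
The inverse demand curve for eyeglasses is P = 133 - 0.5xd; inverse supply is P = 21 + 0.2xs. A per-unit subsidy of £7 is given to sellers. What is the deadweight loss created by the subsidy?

Pre-subsidy: 133 - 0.5x = 21 + 0.2x gives x* = 160 and P* = 53.
With the subsidy, sellers receive Ps = Pb + 7 for each unit, where Pb is the price buyers pay.
On the curves, Pb = 133 - 0.5x and Ps = 21 + 0.2x; the wedge Ps − Pb = 7 gives 21 + 0.2x − (133 - 0.5x) = 7, so x' = 170.
Then Pb = 133 − 0.5·170 = 48 and Ps = 21 + 0.2·170 = 55.
The subsidy expands output by 170 − 160 = 10 past the efficient level; on those units the gap between marginal cost and willingness to pay runs from 0 up to 7.
DWL = ½ × 7 × 10 = 35.

Deadweight loss = £35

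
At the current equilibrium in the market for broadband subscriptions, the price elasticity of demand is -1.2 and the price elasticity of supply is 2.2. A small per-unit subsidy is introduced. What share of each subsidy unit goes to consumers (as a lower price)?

For a small subsidy around the equilibrium, the benefit split depends on the relative slopes, which at a point are proportional to the elasticities.
Buyer share = εs/(εs + |εd|) = 2.2/(2.2 + 1.2) = 11/17; seller share = |εd|/(εs + |εd|) = 6/17.

Consumer share = 11/17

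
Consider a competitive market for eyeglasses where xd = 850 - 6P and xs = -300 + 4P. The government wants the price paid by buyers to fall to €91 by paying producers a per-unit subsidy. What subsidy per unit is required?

Required subsidy s = €60 per unit

At a buyer price of 91, quantity demanded is 850 − 6·91 = 304.
Sellers supply 304 only when they receive Ps with -300 + 4·Ps = 304, i.e. Ps = 151.
s = Ps − Pb = 151 − 91 = 60.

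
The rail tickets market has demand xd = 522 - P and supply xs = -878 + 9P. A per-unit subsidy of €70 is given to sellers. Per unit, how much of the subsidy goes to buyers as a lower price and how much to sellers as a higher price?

Pre-subsidy: 522 - P = -878 + 9P gives P* = 140, x* = 382.
With the subsidy, sellers receive Ps = Pb + 70 for each unit, where Pb is the price buyers pay.
Supply in terms of Pb becomes xs = -878 + 9(Pb + 70) = -248 + 9Pb. Setting this equal to demand: 522 - Pb = -248 + 9Pb, so Pb = 77.
Sellers receive Ps = 77 + 70 = 147; x' = 522 − 1·77 = 445.
Buyers' price falls by P* − Pb = 140 − 77 = 63; sellers' price rises by Ps − P* = 147 − 140 = 7.

Buyers gain €63 per unit; sellers gain €7 per unit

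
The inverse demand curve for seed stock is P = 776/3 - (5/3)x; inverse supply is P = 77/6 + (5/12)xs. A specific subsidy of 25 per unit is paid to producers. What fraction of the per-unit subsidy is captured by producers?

Pre-subsidy: 776/3 - (5/3)x = 77/6 + (5/12)x gives x* = 118 and P* = 62.
With the subsidy, sellers receive Ps = Pb + 25 for each unit, where Pb is the price buyers pay.
On the curves, Pb = 776/3 - (5/3)x and Ps = 77/6 + (5/12)x; the wedge Ps − Pb = 25 gives 77/6 + (5/12)x − (776/3 - (5/3)x) = 25, so x' = 130.
Then Pb = 776/3 − (5/3)·130 = 42 and Ps = 77/6 + (5/12)·130 = 67.
Buyers' price falls by P* − Pb = 62 − 42 = 20; sellers' price rises by Ps − P* = 67 − 62 = 5.
So producers capture 5/25 = 0.2 of each unit of subsidy.

Producer share = 0.2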